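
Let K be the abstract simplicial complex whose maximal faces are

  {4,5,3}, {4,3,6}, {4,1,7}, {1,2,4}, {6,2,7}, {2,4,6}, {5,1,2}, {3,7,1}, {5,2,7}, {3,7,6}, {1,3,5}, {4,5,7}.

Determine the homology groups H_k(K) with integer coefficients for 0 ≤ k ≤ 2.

Fix the vertex order 1 < 2 < 3 < 4 < 5 < 6 < 7 and write every simplex with vertices in increasing order. Then dim K = 2 and the simplices of K are:

  0-simplices (7): [1], [2], [3], [4], [5], [6], [7]
  1-simplices (18): [1,2], [1,3], [1,4], [1,5], [1,7], [2,4], [2,5], [2,6], [2,7], [3,4], [3,5], [3,6], [3,7], [4,5], [4,6], [4,7], [5,7], [6,7]
  2-simplices (12): [1,2,4], [1,2,5], [1,3,5], [1,3,7], [1,4,7], [2,4,6], [2,5,7], [2,6,7], [3,4,5], [3,4,6], [3,6,7], [4,5,7]

giving chain groups C_0 ≅ Z^7, C_1 ≅ Z^18, C_2 ≅ Z^12.

Boundary ∂_1: C_1 → C_0 sends each edge [p,q] (with p < q) to q − p.
This gives a 7×18 integer matrix of rank 6; reducing to Smith normal form yields diagonal entries (1,1,1,1,1,1).

Boundary ∂_2: C_2 → C_1 maps a triangle to the signed sum of its edges. For instance
  ∂[3,6,7] = [6,7] − [3,7] + [3,6],
  ∂[3,4,6] = [4,6] − [3,6] + [3,4].
This gives a 18×12 integer matrix of rank 12; reducing to Smith normal form yields diagonal entries (1,1,1,1,1,1,1,1,1,1,1,2).

Reading off H_k = ker ∂_k / im ∂_{k+1}:

  H_0: rank C_0 − rank ∂_1 = 7 − 6 = 1, and the invariant factors of ∂_1 are all 1, so H_0 = Z.
  H_1: rank ker ∂_1 − rank ∂_2 = (18 − 6) − 12 = 0, and ∂_2 has invariant factor 2 > 1, so H_1 = Z/2.
  H_2: rank ker ∂_2 − rank ∂_3 = (12 − 12) − 0 = 0, and there is no ∂_3, so H_2 = 0.

H_0 ≅ Z,  H_1 ≅ Z/2,  H_2 = 0.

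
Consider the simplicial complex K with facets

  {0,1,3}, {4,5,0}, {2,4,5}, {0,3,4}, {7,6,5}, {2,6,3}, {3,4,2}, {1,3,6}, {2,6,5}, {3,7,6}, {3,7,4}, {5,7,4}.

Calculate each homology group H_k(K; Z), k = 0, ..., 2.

Order the vertices as 0 < 1 < 2 < 3 < 4 < 5 < 6 < 7. Listing each simplex with vertices in this order, K has dimension 2 with simplices:

  0-simplices (8): [0], [1], [2], [3], [4], [5], [6], [7]
  1-simplices (18): [0,1], [0,3], [0,4], [0,5], [1,3], [1,6], [2,3], [2,4], [2,5], [2,6], [3,4], [3,6], [3,7], [4,5], [4,7], [5,6], [5,7], [6,7]
  2-simplices (12): [0,1,3], [0,3,4], [0,4,5], [1,3,6], [2,3,4], [2,3,6], [2,4,5], [2,5,6], [3,4,7], [3,6,7], [4,5,7], [5,6,7]

so the chain groups are C_0 ≅ Z^8, C_1 ≅ Z^18, C_2 ≅ Z^12.

∂_1: C_1 → C_0 is given by ∂[p,q] = [q] − [p].
The 8×18 boundary matrix has rank 7 and Smith normal form diag(1,1,1,1,1,1,1).

∂_2: C_2 → C_1 sends each 2-simplex [p,q,r] to [q,r] − [p,r] + [p,q]. For instance
  ∂[0,1,3] = [1,3] − [0,3] + [0,1],
  ∂[2,5,6] = [5,6] − [2,6] + [2,5].
As a 18×12 matrix over Z this has rank 11, with invariant factors (1,1,1,1,1,1,1,1,1,1,1).

Reading off H_k = ker ∂_k / im ∂_{k+1}:

  H_0: rank C_0 − rank ∂_1 = 8 − 7 = 1, and the invariant factors of ∂_1 are all 1, so H_0 = Z.
  H_1: rank ker ∂_1 − rank ∂_2 = (18 − 7) − 11 = 0, and the invariant factors of ∂_2 are all 1, so H_1 = 0.
  H_2: rank ker ∂_2 − rank ∂_3 = (12 − 11) − 0 = 1, and there is no ∂_3, so H_2 = Z.

H_0 = Z,  H_1 = 0,  H_2 = Z.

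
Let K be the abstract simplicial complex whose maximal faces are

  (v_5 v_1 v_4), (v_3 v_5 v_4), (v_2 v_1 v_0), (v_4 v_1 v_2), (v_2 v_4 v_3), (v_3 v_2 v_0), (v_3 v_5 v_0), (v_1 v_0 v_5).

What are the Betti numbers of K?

b_0 = 1, b_1 = 0, b_2 = 1.

Take the total order v_0 < v_1 < v_2 < v_3 < v_4 < v_5 on the vertex set. Then K (dimension 2) consists of the simplices:

  0-simplices (6): [v_0], [v_1], [v_2], [v_3], [v_4], [v_5]
  1-simplices (12): [v_0,v_1], [v_0,v_2], [v_0,v_3], [v_0,v_5], [v_1,v_2], [v_1,v_4], [v_1,v_5], [v_2,v_3], [v_2,v_4], [v_3,v_4], [v_3,v_5], [v_4,v_5]
  2-simplices (8): [v_0,v_1,v_2], [v_0,v_1,v_5], [v_0,v_2,v_3], [v_0,v_3,v_5], [v_1,v_2,v_4], [v_1,v_4,v_5], [v_2,v_3,v_4], [v_3,v_4,v_5]

giving chain groups C_0 ≅ Z^6, C_1 ≅ Z^12, C_2 ≅ Z^8.

Boundary ∂_1: C_1 → C_0 is given by ∂[p,q] = [q] − [p].
As a 6×12 matrix over Z this has rank 5, with invariant factors (1,1,1,1,1).

Boundary ∂_2: C_2 → C_1 acts by ∂[p,q,r] = [q,r] − [p,r] + [p,q]. For instance
  ∂[v_1,v_2,v_4] = [v_2,v_4] − [v_1,v_4] + [v_1,v_2],
  ∂[v_0,v_1,v_5] = [v_1,v_5] − [v_0,v_5] + [v_0,v_1].
The resulting 12×8 matrix has rank 7, and its Smith normal form has invariant factors (1,1,1,1,1,1,1).

Computing H_k = (kernel of ∂_k) / (image of ∂_{k+1}):

  H_0: rank C_0 − rank ∂_1 = 6 − 5 = 1, and the invariant factors of ∂_1 are all 1, so H_0 ≅ Z.
  H_1: rank ker ∂_1 − rank ∂_2 = (12 − 5) − 7 = 0, and the invariant factors of ∂_2 are all 1, so H_1 ≅ 0.
  H_2: rank ker ∂_2 − rank ∂_3 = (8 − 7) − 0 = 1, and there is no ∂_3, so H_2 ≅ Z.

As a check, the Euler characteristic is 6 − 12 + 8 = 2, which agrees with 1 − 0 + 1 = 2.

Hence the Betti numbers are b_0 = 1, b_1 = 0, b_2 = 1.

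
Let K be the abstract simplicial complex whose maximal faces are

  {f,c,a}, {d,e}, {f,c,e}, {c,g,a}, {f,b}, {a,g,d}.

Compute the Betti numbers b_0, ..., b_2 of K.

b_0 = 1, b_1 = 1, b_2 = 0.

We work with the vertex ordering a < b < c < d < e < f < g. The simplices of K, each written with vertices in increasing order, are:

  0-simplices (7): a, b, c, d, e, f, g
  1-simplices (11): ac, ad, af, ag, bf, ce, cf, cg, de, dg, ef
  2-simplices (4): acf, acg, adg, cef

giving chain groups C_0 ≅ Z^7, C_1 ≅ Z^11, C_2 ≅ Z^4.

The boundary map ∂_1: C_1 → C_0 is given by ∂[p,q] = [q] − [p].
The resulting 7×11 matrix has rank 6, and its Smith normal form has invariant factors (1,1,1,1,1,1).

The boundary map ∂_2: C_2 → C_1 acts by ∂[p,q,r] = [q,r] − [p,r] + [p,q]. For instance
  ∂adg = dg − ag + ad,
  ∂acf = cf − af + ac.
The 11×4 boundary matrix has rank 4 and Smith normal form diag(1,1,1,1).

Reading off H_k = ker ∂_k / im ∂_{k+1}:

  H_0: rank C_0 − rank ∂_1 = 7 − 6 = 1, and the invariant factors of ∂_1 are all 1, so H_0 = Z.
  H_1: rank ker ∂_1 − rank ∂_2 = (11 − 6) − 4 = 1, and the invariant factors of ∂_2 are all 1, so H_1 = Z.
  H_2: rank ker ∂_2 − rank ∂_3 = (4 − 4) − 0 = 0, and there is no ∂_3, so H_2 = 0.

As a check, the Euler characteristic is 7 − 11 + 4 = 0, which agrees with 1 − 1 + 0 = 0.

Hence the Betti numbers are b_0 = 1, b_1 = 1, b_2 = 0.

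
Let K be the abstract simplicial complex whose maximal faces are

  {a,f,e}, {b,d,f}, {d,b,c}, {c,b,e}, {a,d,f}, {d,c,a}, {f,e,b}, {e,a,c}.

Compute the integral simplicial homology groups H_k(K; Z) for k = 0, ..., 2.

We work with the vertex ordering a < b < c < d < e < f. The simplices of K, each written with vertices in increasing order, are:

  0-simplices (6): a, b, c, d, e, f
  1-simplices (12): ac, ad, ae, af, bc, bd, be, bf, cd, ce, df, ef
  2-simplices (8): acd, ace, adf, aef, bcd, bce, bdf, bef

giving chain groups C_0 ≅ Z^6, C_1 ≅ Z^12, C_2 ≅ Z^8.

∂_1: C_1 → C_0 is given by ∂[p,q] = [q] − [p]. For instance
  ∂ce = e − c.
This gives a 6×12 integer matrix of rank 5; reducing to Smith normal form yields diagonal entries (1,1,1,1,1).

Boundary ∂_2: C_2 → C_1 acts by ∂[p,q,r] = [q,r] − [p,r] + [p,q]. For instance
  ∂acd = cd − ad + ac,
  ∂adf = df − af + ad.
The 12×8 boundary matrix has rank 7 and Smith normal form diag(1,1,1,1,1,1,1).

Reading off H_k = ker ∂_k / im ∂_{k+1}:

  H_0: rank C_0 − rank ∂_1 = 6 − 5 = 1, and the invariant factors of ∂_1 are all 1, so H_0 ≅ Z.
  H_1: rank ker ∂_1 − rank ∂_2 = (12 − 5) − 7 = 0, and the invariant factors of ∂_2 are all 1, so H_1 ≅ 0.
  H_2: rank ker ∂_2 − rank ∂_3 = (8 − 7) − 0 = 1, and there is no ∂_3, so H_2 ≅ Z.

As a check, the Euler characteristic is 6 − 12 + 8 = 2, which agrees with 1 − 0 + 1 = 2.

H_0 ≅ Z,  H_1 = 0,  H_2 ≅ Z.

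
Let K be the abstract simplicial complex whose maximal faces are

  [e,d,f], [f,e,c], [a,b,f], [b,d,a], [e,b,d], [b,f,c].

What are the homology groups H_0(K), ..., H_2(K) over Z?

K has 6 vertices, 12 edges, 6 triangles.
rank ∂_0 = 0, rank ∂_1 = 5 ⇒ b_0 = 6 − 0 − 5 = 1; all invariant factors of ∂_1 are 1 so no torsion. So H_0 = Z.
rank ∂_1 = 5, rank ∂_2 = 6 ⇒ b_1 = 12 − 5 − 6 = 1; all invariant factors of ∂_2 are 1 so no torsion. So H_1 = Z.
rank ∂_2 = 6, rank ∂_3 = 0 ⇒ b_2 = 6 − 6 − 0 = 0. So H_2 = 0.

H_0 ≅ Z,  H_1 ≅ Z,  H_2 = 0.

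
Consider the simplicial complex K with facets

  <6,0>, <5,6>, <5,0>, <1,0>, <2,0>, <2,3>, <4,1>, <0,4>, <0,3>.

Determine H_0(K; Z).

K has 7 vertices, 9 edges.
rank ∂_0 = 0, rank ∂_1 = 6 ⇒ b_0 = 7 − 0 − 6 = 1; all invariant factors of ∂_1 are 1 so no torsion. So H_0 = Z.

H_0 ≅ Z.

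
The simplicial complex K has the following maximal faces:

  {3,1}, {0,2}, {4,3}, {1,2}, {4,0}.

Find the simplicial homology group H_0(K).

Order the vertices as 0 < 1 < 2 < 3 < 4. Listing each simplex with vertices in this order, K has dimension 1 with simplices:

  0-simplices (5): [0], [1], [2], [3], [4]
  1-simplices (5): [0,2], [0,4], [1,2], [1,3], [3,4]

giving chain groups C_0 ≅ Z^5, C_1 ≅ Z^5.

∂_1: C_1 → C_0 sends each edge [p,q] (with p < q) to q − p. For instance
  ∂[1,3] = [3] − [1].
As a 5×5 matrix over Z this has rank 4, with invariant factors (1,1,1,1).

From H_k ≅ ker(∂_k) / im(∂_{k+1}) we obtain:

  H_0: rank C_0 − rank ∂_1 = 5 − 4 = 1, and the invariant factors of ∂_1 are all 1, so H_0 ≅ Z.

H_0 ≅ Z.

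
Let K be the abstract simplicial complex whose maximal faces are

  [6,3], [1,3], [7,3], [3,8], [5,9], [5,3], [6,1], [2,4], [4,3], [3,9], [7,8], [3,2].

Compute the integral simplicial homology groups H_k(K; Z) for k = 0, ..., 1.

Take the total order 1 < 2 < 3 < 4 < 5 < 6 < 7 < 8 < 9 on the vertex set. Then K (dimension 1) consists of the simplices:

  0-simplices (9): [1], [2], [3], [4], [5], [6], [7], [8], [9]
  1-simplices (12): [1,3], [1,6], [2,3], [2,4], [3,4], [3,5], [3,6], [3,7], [3,8], [3,9], [5,9], [7,8]

Hence C_0 ≅ Z^9, C_1 ≅ Z^12.

The boundary map ∂_1: C_1 → C_0 maps an edge to its endpoints' difference, ∂[p,q] = q − p. For instance
  ∂[3,5] = [5] − [3].
The 9×12 boundary matrix has rank 8 and Smith normal form diag(1,1,1,1,1,1,1,1).

Now H_k = ker ∂_k / im ∂_{k+1}, so:

  H_0: rank C_0 − rank ∂_1 = 9 − 8 = 1, and the invariant factors of ∂_1 are all 1, so H_0 ≅ Z.
  H_1: rank ker ∂_1 − rank ∂_2 = (12 − 8) − 0 = 4, and there is no ∂_2, so H_1 ≅ Z^4.

As a check, the Euler characteristic is 9 − 12 = -3, which agrees with 1 − 4 = -3.

H_0 = Z,  H_1 = Z^4.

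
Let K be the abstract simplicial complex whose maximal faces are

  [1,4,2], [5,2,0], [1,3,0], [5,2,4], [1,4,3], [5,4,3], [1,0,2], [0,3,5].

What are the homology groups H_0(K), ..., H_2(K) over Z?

Take the total order 0 < 1 < 2 < 3 < 4 < 5 on the vertex set. Then K (dimension 2) consists of the simplices:

  0-simplices (6): [0], [1], [2], [3], [4], [5]
  1-simplices (12): [0,1], [0,2], [0,3], [0,5], [1,2], [1,3], [1,4], [2,4], [2,5], [3,4], [3,5], [4,5]
  2-simplices (8): [0,1,2], [0,1,3], [0,2,5], [0,3,5], [1,2,4], [1,3,4], [2,4,5], [3,4,5]

Hence C_0 ≅ Z^6, C_1 ≅ Z^12, C_2 ≅ Z^8.

The boundary map ∂_1: C_1 → C_0 maps an edge to its endpoints' difference, ∂[p,q] = q − p. For instance
  ∂[0,2] = [2] − [0].
The resulting 6×12 matrix has rank 5, and its Smith normal form has invariant factors (1,1,1,1,1).

∂_2: C_2 → C_1 maps a triangle to the signed sum of its edges. For instance
  ∂[1,3,4] = [3,4] − [1,4] + [1,3],
  ∂[0,2,5] = [2,5] − [0,5] + [0,2].
The resulting 12×8 matrix has rank 7, and its Smith normal form has invariant factors (1,1,1,1,1,1,1).

Reading off H_k = ker ∂_k / im ∂_{k+1}:

  H_0: rank C_0 − rank ∂_1 = 6 − 5 = 1, and the invariant factors of ∂_1 are all 1, so H_0 ≅ Z.
  H_1: rank ker ∂_1 − rank ∂_2 = (12 − 5) − 7 = 0, and the invariant factors of ∂_2 are all 1, so H_1 ≅ 0.
  H_2: rank ker ∂_2 − rank ∂_3 = (8 − 7) − 0 = 1, and there is no ∂_3, so H_2 ≅ Z.

H_0 ≅ Z,  H_1 = 0,  H_2 ≅ Z.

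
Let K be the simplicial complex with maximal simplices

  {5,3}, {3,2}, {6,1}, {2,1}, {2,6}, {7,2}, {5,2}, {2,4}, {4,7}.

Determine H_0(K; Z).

Take the total order 1 < 2 < 3 < 4 < 5 < 6 < 7 on the vertex set. Then K (dimension 1) consists of the simplices:

  0-simplices (7): [1], [2], [3], [4], [5], [6], [7]
  1-simplices (9): [1,2], [1,6], [2,3], [2,4], [2,5], [2,6], [2,7], [3,5], [4,7]

giving chain groups C_0 ≅ Z^7, C_1 ≅ Z^9.

The boundary map ∂_1: C_1 → C_0 is given by ∂[p,q] = [q] − [p]. For instance
  ∂[2,7] = [7] − [2].
As a 7×9 matrix over Z this has rank 6, with invariant factors (1,1,1,1,1,1).

From H_k ≅ ker(∂_k) / im(∂_{k+1}) we obtain:

  H_0: rank C_0 − rank ∂_1 = 7 − 6 = 1, and the invariant factors of ∂_1 are all 1, so H_0 ≅ Z.

(K is a triangulation of a wedge of 3 circles.)

H_0 = Z.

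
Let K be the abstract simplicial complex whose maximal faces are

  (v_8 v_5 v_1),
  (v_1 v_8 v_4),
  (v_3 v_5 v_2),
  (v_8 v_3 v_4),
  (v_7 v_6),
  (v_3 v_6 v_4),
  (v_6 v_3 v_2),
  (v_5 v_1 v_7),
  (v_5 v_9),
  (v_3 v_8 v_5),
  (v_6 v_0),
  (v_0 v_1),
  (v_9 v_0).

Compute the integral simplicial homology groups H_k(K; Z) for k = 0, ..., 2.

Order the vertices as v_0 < v_1 < v_2 < v_3 < v_4 < v_5 < v_6 < v_7 < v_8 < v_9. Listing each simplex with vertices in this order, K has dimension 2 with simplices:

  0-simplices (10): [v_0], [v_1], [v_2], [v_3], [v_4], [v_5], [v_6], [v_7], [v_8], [v_9]
  1-simplices (20): (20 of them)
  2-simplices (8): [v_1,v_4,v_8], [v_1,v_5,v_7], [v_1,v_5,v_8], [v_2,v_3,v_5], [v_2,v_3,v_6], [v_3,v_4,v_6], [v_3,v_4,v_8], [v_3,v_5,v_8]

so the chain groups are C_0 ≅ Z^10, C_1 ≅ Z^20, C_2 ≅ Z^8.

Boundary ∂_1: C_1 → C_0 sends each edge [p,q] (with p < q) to q − p.
The 10×20 boundary matrix has rank 9 and Smith normal form diag(1,1,1,1,1,1,1,1,1).

Boundary ∂_2: C_2 → C_1 acts by ∂[p,q,r] = [q,r] − [p,r] + [p,q]. For instance
  ∂[v_1,v_5,v_8] = [v_5,v_8] − [v_1,v_8] + [v_1,v_5],
  ∂[v_1,v_4,v_8] = [v_4,v_8] − [v_1,v_8] + [v_1,v_4].
The resulting 20×8 matrix has rank 8, and its Smith normal form has invariant factors (1,1,1,1,1,1,1,1).

Now H_k = ker ∂_k / im ∂_{k+1}, so:

  H_0: rank C_0 − rank ∂_1 = 10 − 9 = 1, and the invariant factors of ∂_1 are all 1, so H_0 ≅ Z.
  H_1: rank ker ∂_1 − rank ∂_2 = (20 − 9) − 8 = 3, and the invariant factors of ∂_2 are all 1, so H_1 ≅ Z^3.
  H_2: rank ker ∂_2 − rank ∂_3 = (8 − 8) − 0 = 0, and there is no ∂_3, so H_2 ≅ 0.

As a check, the Euler characteristic is 10 − 20 + 8 = -2, which agrees with 1 − 3 + 0 = -2.

H_0 ≅ Z,  H_1 ≅ Z^3,  H_2 = 0.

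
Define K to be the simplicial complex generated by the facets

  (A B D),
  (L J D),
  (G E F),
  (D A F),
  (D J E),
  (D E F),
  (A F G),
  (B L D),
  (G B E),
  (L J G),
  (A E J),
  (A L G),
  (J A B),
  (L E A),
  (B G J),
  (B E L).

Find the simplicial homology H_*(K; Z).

Take the total order A < B < D < E < F < G < J < L on the vertex set. Then K (dimension 2) consists of the simplices:

  0-simplices (8): A, B, D, E, F, G, J, L
  1-simplices (24): AB, AD, AE, AF, AG, AJ, AL, BD, BE, BG, BJ, BL, DE, DF, DJ, DL, EF, EG, EJ, EL, FG, GJ, GL, JL
  2-simplices (16): ABD, ABJ, ADF, AEJ, AEL, AFG, AGL, BDL, BEG, BEL, BGJ, DEF, DEJ, DJL, EFG, GJL

Hence C_0 ≅ Z^8, C_1 ≅ Z^24, C_2 ≅ Z^16.

Boundary ∂_1: C_1 → C_0 maps an edge to its endpoints' difference, ∂[p,q] = q − p.
As a 8×24 matrix over Z this has rank 7, with invariant factors (1,1,1,1,1,1,1).

The boundary map ∂_2: C_2 → C_1 sends each 2-simplex [p,q,r] to [q,r] − [p,r] + [p,q]. For instance
  ∂DJL = JL − DL + DJ,
  ∂AFG = FG − AG + AF.
The 24×16 boundary matrix has rank 15 and Smith normal form diag(1,1,1,1,1,1,1,1,1,1,1,1,1,1,1).

From H_k ≅ ker(∂_k) / im(∂_{k+1}) we obtain:

  H_0: rank C_0 − rank ∂_1 = 8 − 7 = 1, and the invariant factors of ∂_1 are all 1, so H_0 = Z.
  H_1: rank ker ∂_1 − rank ∂_2 = (24 − 7) − 15 = 2, and the invariant factors of ∂_2 are all 1, so H_1 = Z^2.
  H_2: rank ker ∂_2 − rank ∂_3 = (16 − 15) − 0 = 1, and there is no ∂_3, so H_2 = Z.

As a check, the Euler characteristic is 8 − 24 + 16 = 0, which agrees with 1 − 2 + 1 = 0.

H_0 = Z,  H_1 = Z^2,  H_2 = Z.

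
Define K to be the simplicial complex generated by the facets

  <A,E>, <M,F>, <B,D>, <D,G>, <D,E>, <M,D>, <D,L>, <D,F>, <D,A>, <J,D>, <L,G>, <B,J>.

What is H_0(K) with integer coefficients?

Fix the vertex order A < B < D < E < F < G < J < L < M and write every simplex with vertices in increasing order. Then dim K = 1 and the simplices of K are:

  0-simplices (9): A, B, D, E, F, G, J, L, M
  1-simplices (12): AD, AE, BD, BJ, DE, DF, DG, DJ, DL, DM, FM, GL

so the chain groups are C_0 ≅ Z^9, C_1 ≅ Z^12.

∂_1: C_1 → C_0 sends each edge [p,q] (with p < q) to q − p.
The 9×12 boundary matrix has rank 8 and Smith normal form diag(1,1,1,1,1,1,1,1).

Computing H_k = (kernel of ∂_k) / (image of ∂_{k+1}):

  H_0: rank C_0 − rank ∂_1 = 9 − 8 = 1, and the invariant factors of ∂_1 are all 1, so H_0 ≅ Z.

H_0 ≅ Z.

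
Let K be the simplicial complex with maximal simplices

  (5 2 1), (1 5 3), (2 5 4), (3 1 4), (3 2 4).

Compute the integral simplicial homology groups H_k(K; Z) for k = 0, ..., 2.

K has 5 vertices, 10 edges, 5 triangles.
rank ∂_0 = 0, rank ∂_1 = 4 ⇒ b_0 = 5 − 0 − 4 = 1; all invariant factors of ∂_1 are 1 so no torsion. So H_0 = Z.
rank ∂_1 = 4, rank ∂_2 = 5 ⇒ b_1 = 10 − 4 − 5 = 1; all invariant factors of ∂_2 are 1 so no torsion. So H_1 = Z.
rank ∂_2 = 5, rank ∂_3 = 0 ⇒ b_2 = 5 − 5 − 0 = 0. So H_2 = 0.

H_0 = Z,  H_1 = Z,  H_2 = 0.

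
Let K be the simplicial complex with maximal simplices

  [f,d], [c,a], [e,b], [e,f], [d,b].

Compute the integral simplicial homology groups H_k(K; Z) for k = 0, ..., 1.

Take the total order a < b < c < d < e < f on the vertex set. Then K (dimension 1) consists of the simplices:

  0-simplices (6): a, b, c, d, e, f
  1-simplices (5): ac, bd, be, df, ef

so the chain groups are C_0 ≅ Z^6, C_1 ≅ Z^5.

The boundary map ∂_1: C_1 → C_0 maps an edge to its endpoints' difference, ∂[p,q] = q − p. For instance
  ∂df = f − d.
This gives a 6×5 integer matrix of rank 4; reducing to Smith normal form yields diagonal entries (1,1,1,1).

Reading off H_k = ker ∂_k / im ∂_{k+1}:

  H_0: rank C_0 − rank ∂_1 = 6 − 4 = 2, and the invariant factors of ∂_1 are all 1, so H_0 ≅ Z^2.
  H_1: rank ker ∂_1 − rank ∂_2 = (5 − 4) − 0 = 1, and there is no ∂_2, so H_1 ≅ Z.

As a check, the Euler characteristic is 6 − 5 = 1, which agrees with 2 − 1 = 1.

H_0 ≅ Z^2,  H_1 ≅ Z.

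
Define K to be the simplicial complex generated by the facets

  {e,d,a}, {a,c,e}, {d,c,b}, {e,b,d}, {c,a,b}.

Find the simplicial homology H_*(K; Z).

Order the vertices as a < b < c < d < e. Listing each simplex with vertices in this order, K has dimension 2 with simplices:

  0-simplices (5): a, b, c, d, e
  1-simplices (10): ab, ac, ad, ae, bc, bd, be, cd, ce, de
  2-simplices (5): abc, ace, ade, bcd, bde

so the chain groups are C_0 ≅ Z^5, C_1 ≅ Z^10, C_2 ≅ Z^5.

The boundary map ∂_1: C_1 → C_0 maps an edge to its endpoints' difference, ∂[p,q] = q − p.
The resulting 5×10 matrix has rank 4, and its Smith normal form has invariant factors (1,1,1,1).

∂_2: C_2 → C_1 sends each 2-simplex [p,q,r] to [q,r] − [p,r] + [p,q]. For instance
  ∂bcd = cd − bd + bc,
  ∂ace = ce − ae + ac.
As a 10×5 matrix over Z this has rank 5, with invariant factors (1,1,1,1,1).

Computing H_k = (kernel of ∂_k) / (image of ∂_{k+1}):

  H_0: rank C_0 − rank ∂_1 = 5 − 4 = 1, and the invariant factors of ∂_1 are all 1, so H_0 = Z.
  H_1: rank ker ∂_1 − rank ∂_2 = (10 − 4) − 5 = 1, and the invariant factors of ∂_2 are all 1, so H_1 = Z.
  H_2: rank ker ∂_2 − rank ∂_3 = (5 − 5) − 0 = 0, and there is no ∂_3, so H_2 = 0.

H_0 ≅ Z,  H_1 ≅ Z,  H_2 = 0.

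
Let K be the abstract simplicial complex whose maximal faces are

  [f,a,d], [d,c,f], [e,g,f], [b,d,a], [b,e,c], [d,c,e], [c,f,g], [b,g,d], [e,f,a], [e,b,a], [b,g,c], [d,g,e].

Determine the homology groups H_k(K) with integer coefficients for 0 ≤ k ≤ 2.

Fix the vertex order a < b < c < d < e < f < g and write every simplex with vertices in increasing order. Then dim K = 2 and the simplices of K are:

  0-simplices (7): a, b, c, d, e, f, g
  1-simplices (18): ab, ad, ae, af, bc, bd, be, bg, cd, ce, cf, cg, de, df, dg, ef, eg, fg
  2-simplices (12): abd, abe, adf, aef, bce, bcg, bdg, cde, cdf, cfg, deg, efg

giving chain groups C_0 ≅ Z^7, C_1 ≅ Z^18, C_2 ≅ Z^12.

∂_1: C_1 → C_0 maps an edge to its endpoints' difference, ∂[p,q] = q − p. For instance
  ∂ad = d − a.
The 7×18 boundary matrix has rank 6 and Smith normal form diag(1,1,1,1,1,1).

∂_2: C_2 → C_1 sends each 2-simplex [p,q,r] to [q,r] − [p,r] + [p,q]. For instance
  ∂bce = ce − be + bc,
  ∂abd = bd − ad + ab.
The 18×12 boundary matrix has rank 12 and Smith normal form diag(1,1,1,1,1,1,1,1,1,1,1,2).

From H_k ≅ ker(∂_k) / im(∂_{k+1}) we obtain:

  H_0: rank C_0 − rank ∂_1 = 7 − 6 = 1, and the invariant factors of ∂_1 are all 1, so H_0 = Z.
  H_1: rank ker ∂_1 − rank ∂_2 = (18 − 6) − 12 = 0, and ∂_2 has invariant factor 2 > 1, so H_1 = Z/2Z.
  H_2: rank ker ∂_2 − rank ∂_3 = (12 − 12) − 0 = 0, and there is no ∂_3, so H_2 = 0.

H_0 ≅ Z,  H_1 ≅ Z/2Z,  H_2 = 0.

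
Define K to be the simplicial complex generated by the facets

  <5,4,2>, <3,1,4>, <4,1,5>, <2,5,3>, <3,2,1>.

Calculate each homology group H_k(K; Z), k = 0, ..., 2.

H_0 = Z,  H_1 = Z,  H_2 = 0.

Take the total order 1 < 2 < 3 < 4 < 5 on the vertex set. Then K (dimension 2) consists of the simplices:

  0-simplices (5): [1], [2], [3], [4], [5]
  1-simplices (10): [1,2], [1,3], [1,4], [1,5], [2,3], [2,4], [2,5], [3,4], [3,5], [4,5]
  2-simplices (5): [1,2,3], [1,3,4], [1,4,5], [2,3,5], [2,4,5]

giving chain groups C_0 ≅ Z^5, C_1 ≅ Z^10, C_2 ≅ Z^5.

The boundary map ∂_1: C_1 → C_0 maps an edge to its endpoints' difference, ∂[p,q] = q − p.
This gives a 5×10 integer matrix of rank 4; reducing to Smith normal form yields diagonal entries (1,1,1,1).

Boundary ∂_2: C_2 → C_1 maps a triangle to the signed sum of its edges. For instance
  ∂[1,3,4] = [3,4] − [1,4] + [1,3],
  ∂[2,3,5] = [3,5] − [2,5] + [2,3].
This gives a 10×5 integer matrix of rank 5; reducing to Smith normal form yields diagonal entries (1,1,1,1,1).

Reading off H_k = ker ∂_k / im ∂_{k+1}:

  H_0: rank C_0 − rank ∂_1 = 5 − 4 = 1, and the invariant factors of ∂_1 are all 1, so H_0 ≅ Z.
  H_1: rank ker ∂_1 − rank ∂_2 = (10 − 4) − 5 = 1, and the invariant factors of ∂_2 are all 1, so H_1 ≅ Z.
  H_2: rank ker ∂_2 − rank ∂_3 = (5 − 5) − 0 = 0, and there is no ∂_3, so H_2 ≅ 0.

As a check, the Euler characteristic is 5 − 10 + 5 = 0, which agrees with 1 − 1 + 0 = 0.
(K is a triangulation of the Möbius band.)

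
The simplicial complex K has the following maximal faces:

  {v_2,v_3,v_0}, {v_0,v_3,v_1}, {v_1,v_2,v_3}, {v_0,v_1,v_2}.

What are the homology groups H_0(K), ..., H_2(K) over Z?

Fix the vertex order v_0 < v_1 < v_2 < v_3 and write every simplex with vertices in increasing order. Then dim K = 2 and the simplices of K are:

  0-simplices (4): [v_0], [v_1], [v_2], [v_3]
  1-simplices (6): [v_0,v_1], [v_0,v_2], [v_0,v_3], [v_1,v_2], [v_1,v_3], [v_2,v_3]
  2-simplices (4): [v_0,v_1,v_2], [v_0,v_1,v_3], [v_0,v_2,v_3], [v_1,v_2,v_3]

Hence C_0 ≅ Z^4, C_1 ≅ Z^6, C_2 ≅ Z^4.

∂_1: C_1 → C_0 sends each edge [p,q] (with p < q) to q − p.
The resulting 4×6 matrix has rank 3, and its Smith normal form has invariant factors (1,1,1).

The boundary map ∂_2: C_2 → C_1 acts by ∂[p,q,r] = [q,r] − [p,r] + [p,q]. For instance
  ∂[v_0,v_1,v_3] = [v_1,v_3] − [v_0,v_3] + [v_0,v_1],
  ∂[v_1,v_2,v_3] = [v_2,v_3] − [v_1,v_3] + [v_1,v_2].
This gives a 6×4 integer matrix of rank 3; reducing to Smith normal form yields diagonal entries (1,1,1).

Reading off H_k = ker ∂_k / im ∂_{k+1}:

  H_0: rank C_0 − rank ∂_1 = 4 − 3 = 1, and the invariant factors of ∂_1 are all 1, so H_0 = Z.
  H_1: rank ker ∂_1 − rank ∂_2 = (6 − 3) − 3 = 0, and the invariant factors of ∂_2 are all 1, so H_1 = 0.
  H_2: rank ker ∂_2 − rank ∂_3 = (4 − 3) − 0 = 1, and there is no ∂_3, so H_2 = Z.

As a check, the Euler characteristic is 4 − 6 + 4 = 2, which agrees with 1 − 0 + 1 = 2.

H_0 ≅ Z,  H_1 = 0,  H_2 ≅ Z.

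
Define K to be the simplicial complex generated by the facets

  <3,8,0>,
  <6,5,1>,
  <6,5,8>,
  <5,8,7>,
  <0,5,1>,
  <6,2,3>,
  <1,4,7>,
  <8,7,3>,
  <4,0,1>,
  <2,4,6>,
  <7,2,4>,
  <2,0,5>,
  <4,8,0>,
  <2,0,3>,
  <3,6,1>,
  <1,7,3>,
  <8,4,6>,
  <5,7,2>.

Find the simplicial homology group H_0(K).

Order the vertices as 0 < 1 < 2 < 3 < 4 < 5 < 6 < 7 < 8. Listing each simplex with vertices in this order, K has dimension 2 with simplices:

  0-simplices (9): [0], [1], [2], [3], [4], [5], [6], [7], [8]
  1-simplices (27): (27 of them)
  2-simplices (18): [0,1,4], [0,1,5], [0,2,3], [0,2,5], [0,3,8], [0,4,8], [1,3,6], [1,3,7], [1,4,7], [1,5,6], [2,3,6], [2,4,6], [2,4,7], [2,5,7], [3,7,8], [4,6,8], [5,6,8], [5,7,8]

Hence C_0 ≅ Z^9, C_1 ≅ Z^27, C_2 ≅ Z^18.

Boundary ∂_1: C_1 → C_0 sends each edge [p,q] (with p < q) to q − p.
As a 9×27 matrix over Z this has rank 8, with invariant factors (1,1,1,1,1,1,1,1).

∂_2: C_2 → C_1 maps a triangle to the signed sum of its edges. For instance
  ∂[2,5,7] = [5,7] − [2,7] + [2,5],
  ∂[0,1,5] = [1,5] − [0,5] + [0,1].
As a 27×18 matrix over Z this has rank 17, with invariant factors (1,1,1,1,1,1,1,1,1,1,1,1,1,1,1,1,1).

Now H_k = ker ∂_k / im ∂_{k+1}, so:

  H_0: rank C_0 − rank ∂_1 = 9 − 8 = 1, and the invariant factors of ∂_1 are all 1, so H_0 ≅ Z.

H_0 ≅ Z.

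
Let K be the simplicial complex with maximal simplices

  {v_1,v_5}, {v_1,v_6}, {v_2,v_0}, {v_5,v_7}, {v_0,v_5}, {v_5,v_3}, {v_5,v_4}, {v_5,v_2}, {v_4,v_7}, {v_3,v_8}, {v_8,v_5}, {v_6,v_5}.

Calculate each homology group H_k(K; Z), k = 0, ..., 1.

H_0 ≅ Z,  H_1 ≅ Z^4.

Take the total order v_0 < v_1 < v_2 < v_3 < v_4 < v_5 < v_6 < v_7 < v_8 on the vertex set. Then K (dimension 1) consists of the simplices:

  0-simplices (9): [v_0], [v_1], [v_2], [v_3], [v_4], [v_5], [v_6], [v_7], [v_8]
  1-simplices (12): [v_0,v_2], [v_0,v_5], [v_1,v_5], [v_1,v_6], [v_2,v_5], [v_3,v_5], [v_3,v_8], [v_4,v_5], [v_4,v_7], [v_5,v_6], [v_5,v_7], [v_5,v_8]

Hence C_0 ≅ Z^9, C_1 ≅ Z^12.

Boundary ∂_1: C_1 → C_0 sends each edge [p,q] (with p < q) to q − p. For instance
  ∂[v_1,v_6] = [v_6] − [v_1].
The resulting 9×12 matrix has rank 8, and its Smith normal form has invariant factors (1,1,1,1,1,1,1,1).

Now H_k = ker ∂_k / im ∂_{k+1}, so:

  H_0: rank C_0 − rank ∂_1 = 9 − 8 = 1, and the invariant factors of ∂_1 are all 1, so H_0 ≅ Z.
  H_1: rank ker ∂_1 − rank ∂_2 = (12 − 8) − 0 = 4, and there is no ∂_2, so H_1 ≅ Z^4.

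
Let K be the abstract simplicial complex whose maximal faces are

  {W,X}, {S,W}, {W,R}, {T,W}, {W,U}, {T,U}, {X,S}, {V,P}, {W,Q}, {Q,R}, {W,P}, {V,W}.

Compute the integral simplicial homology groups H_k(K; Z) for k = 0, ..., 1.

H_0 ≅ Z,  H_1 ≅ Z^4.

Order the vertices as P < Q < R < S < T < U < V < W < X. Listing each simplex with vertices in this order, K has dimension 1 with simplices:

  0-simplices (9): P, Q, R, S, T, U, V, W, X
  1-simplices (12): PV, PW, QR, QW, RW, SW, SX, TU, TW, UW, VW, WX

so the chain groups are C_0 ≅ Z^9, C_1 ≅ Z^12.

∂_1: C_1 → C_0 maps an edge to its endpoints' difference, ∂[p,q] = q − p. For instance
  ∂SW = W − S.
The resulting 9×12 matrix has rank 8, and its Smith normal form has invariant factors (1,1,1,1,1,1,1,1).

Reading off H_k = ker ∂_k / im ∂_{k+1}:

  H_0: rank C_0 − rank ∂_1 = 9 − 8 = 1, and the invariant factors of ∂_1 are all 1, so H_0 = Z.
  H_1: rank ker ∂_1 − rank ∂_2 = (12 − 8) − 0 = 4, and there is no ∂_2, so H_1 = Z^4.

As a check, the Euler characteristic is 9 − 12 = -3, which agrees with 1 − 4 = -3.
(K is a triangulation of a wedge of 4 circles.)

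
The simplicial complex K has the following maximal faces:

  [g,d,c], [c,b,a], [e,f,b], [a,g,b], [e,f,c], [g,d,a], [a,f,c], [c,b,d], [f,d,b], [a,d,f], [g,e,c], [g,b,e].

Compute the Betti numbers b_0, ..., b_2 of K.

Order the vertices as a < b < c < d < e < f < g. Listing each simplex with vertices in this order, K has dimension 2 with simplices:

  0-simplices (7): a, b, c, d, e, f, g
  1-simplices (18): ab, ac, ad, af, ag, bc, bd, be, bf, bg, cd, ce, cf, cg, df, dg, ef, eg
  2-simplices (12): abc, abg, acf, adf, adg, bcd, bdf, bef, beg, cdg, cef, ceg

so the chain groups are C_0 ≅ Z^7, C_1 ≅ Z^18, C_2 ≅ Z^12.

The boundary map ∂_1: C_1 → C_0 sends each edge [p,q] (with p < q) to q − p.
As a 7×18 matrix over Z this has rank 6, with invariant factors (1,1,1,1,1,1).

∂_2: C_2 → C_1 acts by ∂[p,q,r] = [q,r] − [p,r] + [p,q]. For instance
  ∂abg = bg − ag + ab,
  ∂bef = ef − bf + be.
As a 18×12 matrix over Z this has rank 12, with invariant factors (1,1,1,1,1,1,1,1,1,1,1,2).

Reading off H_k = ker ∂_k / im ∂_{k+1}:

  H_0: rank C_0 − rank ∂_1 = 7 − 6 = 1, and the invariant factors of ∂_1 are all 1, so H_0 ≅ Z.
  H_1: rank ker ∂_1 − rank ∂_2 = (18 − 6) − 12 = 0, and ∂_2 has invariant factor 2 > 1, so H_1 ≅ Z/2.
  H_2: rank ker ∂_2 − rank ∂_3 = (12 − 12) − 0 = 0, and there is no ∂_3, so H_2 ≅ 0.

As a check, the Euler characteristic is 7 − 18 + 12 = 1, which agrees with 1 − 0 + 0 = 1.
(K is a triangulation of the real projective plane RP^2.)

Hence the Betti numbers are b_0 = 1, b_1 = 0, b_2 = 0.

b_0 = 1, b_1 = 0, b_2 = 0.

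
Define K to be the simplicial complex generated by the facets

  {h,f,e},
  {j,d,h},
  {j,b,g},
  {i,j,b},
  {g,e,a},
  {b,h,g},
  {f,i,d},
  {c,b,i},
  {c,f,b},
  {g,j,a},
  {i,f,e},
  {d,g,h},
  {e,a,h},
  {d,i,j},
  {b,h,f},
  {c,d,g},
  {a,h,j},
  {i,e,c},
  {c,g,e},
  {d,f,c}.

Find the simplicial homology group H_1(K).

Take the total order a < b < c < d < e < f < g < h < i < j on the vertex set. Then K (dimension 2) consists of the simplices:

  0-simplices (10): a, b, c, d, e, f, g, h, i, j
  1-simplices (30): ae, ag, ah, aj, bc, bf, bg, bh, bi, bj, cd, ce, cf, cg, ci, df, dg, dh, di, dj, ef, eg, eh, ei, fh, fi, gh, gj, hj, ij
  2-simplices (20): aeg, aeh, agj, ahj, bcf, bci, bfh, bgh, bgj, bij, cdf, cdg, ceg, cei, dfi, dgh, dhj, dij, efh, efi

Hence C_0 ≅ Z^10, C_1 ≅ Z^30, C_2 ≅ Z^20.

The boundary map ∂_1: C_1 → C_0 maps an edge to its endpoints' difference, ∂[p,q] = q − p. For instance
  ∂bj = j − b.
This gives a 10×30 integer matrix of rank 9; reducing to Smith normal form yields diagonal entries (1,1,1,1,1,1,1,1,1).

The boundary map ∂_2: C_2 → C_1 sends each 2-simplex [p,q,r] to [q,r] − [p,r] + [p,q]. For instance
  ∂dgh = gh − dh + dg,
  ∂ceg = eg − cg + ce.
This gives a 30×20 integer matrix of rank 20; reducing to Smith normal form yields diagonal entries (1,1,1,1,1,1,1,1,1,1,1,1,1,1,1,1,1,1,1,2).

From H_k ≅ ker(∂_k) / im(∂_{k+1}) we obtain:

  H_1: rank ker ∂_1 − rank ∂_2 = (30 − 9) − 20 = 1, and ∂_2 has invariant factor 2 > 1, so H_1 = Z × Z/2.

(K is a triangulation of the Klein bottle.)

H_1 = Z × Z/2.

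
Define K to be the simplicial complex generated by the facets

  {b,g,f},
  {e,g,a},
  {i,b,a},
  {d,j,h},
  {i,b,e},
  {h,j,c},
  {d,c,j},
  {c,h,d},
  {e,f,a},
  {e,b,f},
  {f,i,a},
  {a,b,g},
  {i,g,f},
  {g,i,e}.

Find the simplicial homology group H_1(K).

Order the vertices as a < b < c < d < e < f < g < h < i < j. Listing each simplex with vertices in this order, K has dimension 2 with simplices:

  0-simplices (10): a, b, c, d, e, f, g, h, i, j
  1-simplices (21): ab, ae, af, ag, ai, be, bf, bg, bi, cd, ch, cj, dh, dj, ef, eg, ei, fg, fi, gi, hj
  2-simplices (14): abg, abi, aef, aeg, afi, bef, bei, bfg, cdh, cdj, chj, dhj, egi, fgi

so the chain groups are C_0 ≅ Z^10, C_1 ≅ Z^21, C_2 ≅ Z^14.

Boundary ∂_1: C_1 → C_0 is given by ∂[p,q] = [q] − [p]. For instance
  ∂fi = i − f.
The 10×21 boundary matrix has rank 8 and Smith normal form diag(1,1,1,1,1,1,1,1).

∂_2: C_2 → C_1 sends each 2-simplex [p,q,r] to [q,r] − [p,r] + [p,q]. For instance
  ∂aef = ef − af + ae,
  ∂bei = ei − bi + be.
This gives a 21×14 integer matrix of rank 13; reducing to Smith normal form yields diagonal entries (1,1,1,1,1,1,1,1,1,1,1,1,2).

Computing H_k = (kernel of ∂_k) / (image of ∂_{k+1}):

  H_1: rank ker ∂_1 − rank ∂_2 = (21 − 8) − 13 = 0, and ∂_2 has invariant factor 2 > 1, so H_1 ≅ Z/2Z.

H_1 = Z/2Z.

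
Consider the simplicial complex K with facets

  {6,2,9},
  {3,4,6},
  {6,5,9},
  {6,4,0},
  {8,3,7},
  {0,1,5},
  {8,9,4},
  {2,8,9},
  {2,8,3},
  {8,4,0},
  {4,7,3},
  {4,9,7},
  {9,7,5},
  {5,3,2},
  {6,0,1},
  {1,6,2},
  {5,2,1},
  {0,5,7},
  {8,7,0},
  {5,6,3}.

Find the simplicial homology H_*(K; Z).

H_0 ≅ Z,  H_1 ≅ Z ⊕ Z/2,  H_2 = 0.

Fix the vertex order 0 < 1 < 2 < 3 < 4 < 5 < 6 < 7 < 8 < 9 and write every simplex with vertices in increasing order. Then dim K = 2 and the simplices of K are:

  0-simplices (10): [0], [1], [2], [3], [4], [5], [6], [7], [8], [9]
  1-simplices (30): (30 of them)
  2-simplices (20): (20 of them)

Hence C_0 ≅ Z^10, C_1 ≅ Z^30, C_2 ≅ Z^20.

∂_1: C_1 → C_0 is given by ∂[p,q] = [q] − [p]. For instance
  ∂[0,7] = [7] − [0].
This gives a 10×30 integer matrix of rank 9; reducing to Smith normal form yields diagonal entries (1,1,1,1,1,1,1,1,1).

Boundary ∂_2: C_2 → C_1 sends each 2-simplex [p,q,r] to [q,r] − [p,r] + [p,q]. For instance
  ∂[0,1,6] = [1,6] − [0,6] + [0,1],
  ∂[0,4,6] = [4,6] − [0,6] + [0,4].
This gives a 30×20 integer matrix of rank 20; reducing to Smith normal form yields diagonal entries (1,1,1,1,1,1,1,1,1,1,1,1,1,1,1,1,1,1,1,2).

Computing H_k = (kernel of ∂_k) / (image of ∂_{k+1}):

  H_0: rank C_0 − rank ∂_1 = 10 − 9 = 1, and the invariant factors of ∂_1 are all 1, so H_0 = Z.
  H_1: rank ker ∂_1 − rank ∂_2 = (30 − 9) − 20 = 1, and ∂_2 has invariant factor 2 > 1, so H_1 = Z ⊕ Z/2.
  H_2: rank ker ∂_2 − rank ∂_3 = (20 − 20) − 0 = 0, and there is no ∂_3, so H_2 = 0.

As a check, the Euler characteristic is 10 − 30 + 20 = 0, which agrees with 1 − 1 + 0 = 0.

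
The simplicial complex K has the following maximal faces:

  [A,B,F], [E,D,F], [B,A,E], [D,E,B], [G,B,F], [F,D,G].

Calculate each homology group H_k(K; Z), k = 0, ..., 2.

H_0 ≅ Z,  H_1 ≅ Z,  H_2 = 0.

We work with the vertex ordering A < B < D < E < F < G. The simplices of K, each written with vertices in increasing order, are:

  0-simplices (6): A, B, D, E, F, G
  1-simplices (12): AB, AE, AF, BD, BE, BF, BG, DE, DF, DG, EF, FG
  2-simplices (6): ABE, ABF, BDE, BFG, DEF, DFG

giving chain groups C_0 ≅ Z^6, C_1 ≅ Z^12, C_2 ≅ Z^6.

∂_1: C_1 → C_0 is given by ∂[p,q] = [q] − [p].
This gives a 6×12 integer matrix of rank 5; reducing to Smith normal form yields diagonal entries (1,1,1,1,1).

The boundary map ∂_2: C_2 → C_1 sends each 2-simplex [p,q,r] to [q,r] − [p,r] + [p,q]. For instance
  ∂BDE = DE − BE + BD,
  ∂DFG = FG − DG + DF.
The resulting 12×6 matrix has rank 6, and its Smith normal form has invariant factors (1,1,1,1,1,1).

Computing H_k = (kernel of ∂_k) / (image of ∂_{k+1}):

  H_0: rank C_0 − rank ∂_1 = 6 − 5 = 1, and the invariant factors of ∂_1 are all 1, so H_0 ≅ Z.
  H_1: rank ker ∂_1 − rank ∂_2 = (12 − 5) − 6 = 1, and the invariant factors of ∂_2 are all 1, so H_1 ≅ Z.
  H_2: rank ker ∂_2 − rank ∂_3 = (6 − 6) − 0 = 0, and there is no ∂_3, so H_2 ≅ 0.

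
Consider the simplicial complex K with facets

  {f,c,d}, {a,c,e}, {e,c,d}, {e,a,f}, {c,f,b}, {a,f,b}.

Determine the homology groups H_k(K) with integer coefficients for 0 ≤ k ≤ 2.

Order the vertices as a < b < c < d < e < f. Listing each simplex with vertices in this order, K has dimension 2 with simplices:

  0-simplices (6): a, b, c, d, e, f
  1-simplices (12): ab, ac, ae, af, bc, bf, cd, ce, cf, de, df, ef
  2-simplices (6): abf, ace, aef, bcf, cde, cdf

so the chain groups are C_0 ≅ Z^6, C_1 ≅ Z^12, C_2 ≅ Z^6.

The boundary map ∂_1: C_1 → C_0 sends each edge [p,q] (with p < q) to q − p. For instance
  ∂cd = d − c.
As a 6×12 matrix over Z this has rank 5, with invariant factors (1,1,1,1,1).

The boundary map ∂_2: C_2 → C_1 sends each 2-simplex [p,q,r] to [q,r] − [p,r] + [p,q]. For instance
  ∂abf = bf − af + ab,
  ∂cde = de − ce + cd.
As a 12×6 matrix over Z this has rank 6, with invariant factors (1,1,1,1,1,1).

Computing H_k = (kernel of ∂_k) / (image of ∂_{k+1}):

  H_0: rank C_0 − rank ∂_1 = 6 − 5 = 1, and the invariant factors of ∂_1 are all 1, so H_0 ≅ Z.
  H_1: rank ker ∂_1 − rank ∂_2 = (12 − 5) − 6 = 1, and the invariant factors of ∂_2 are all 1, so H_1 ≅ Z.
  H_2: rank ker ∂_2 − rank ∂_3 = (6 − 6) − 0 = 0, and there is no ∂_3, so H_2 ≅ 0.

As a check, the Euler characteristic is 6 − 12 + 6 = 0, which agrees with 1 − 1 + 0 = 0.

H_0 = Z,  H_1 = Z,  H_2 = 0.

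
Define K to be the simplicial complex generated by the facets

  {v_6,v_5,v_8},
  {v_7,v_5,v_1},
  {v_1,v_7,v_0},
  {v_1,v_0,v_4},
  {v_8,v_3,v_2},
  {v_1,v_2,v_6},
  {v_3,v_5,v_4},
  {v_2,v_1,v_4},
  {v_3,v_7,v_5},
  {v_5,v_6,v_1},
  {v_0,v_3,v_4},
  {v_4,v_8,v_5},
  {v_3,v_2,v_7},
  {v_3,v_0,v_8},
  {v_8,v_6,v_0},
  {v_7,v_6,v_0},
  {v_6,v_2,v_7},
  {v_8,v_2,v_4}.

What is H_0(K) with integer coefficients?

H_0 = Z.

Order the vertices as v_0 < v_1 < v_2 < v_3 < v_4 < v_5 < v_6 < v_7 < v_8. Listing each simplex with vertices in this order, K has dimension 2 with simplices:

  0-simplices (9): [v_0], [v_1], [v_2], [v_3], [v_4], [v_5], [v_6], [v_7], [v_8]
  1-simplices (27): (27 of them)
  2-simplices (18): (18 of them)

giving chain groups C_0 ≅ Z^9, C_1 ≅ Z^27, C_2 ≅ Z^18.

∂_1: C_1 → C_0 maps an edge to its endpoints' difference, ∂[p,q] = q − p.
The resulting 9×27 matrix has rank 8, and its Smith normal form has invariant factors (1,1,1,1,1,1,1,1).

∂_2: C_2 → C_1 sends each 2-simplex [p,q,r] to [q,r] − [p,r] + [p,q]. For instance
  ∂[v_0,v_6,v_8] = [v_6,v_8] − [v_0,v_8] + [v_0,v_6],
  ∂[v_1,v_5,v_6] = [v_5,v_6] − [v_1,v_6] + [v_1,v_5].
The resulting 27×18 matrix has rank 18, and its Smith normal form has invariant factors (1,1,1,1,1,1,1,1,1,1,1,1,1,1,1,1,1,2).

Now H_k = ker ∂_k / im ∂_{k+1}, so:

  H_0: rank C_0 − rank ∂_1 = 9 − 8 = 1, and the invariant factors of ∂_1 are all 1, so H_0 ≅ Z.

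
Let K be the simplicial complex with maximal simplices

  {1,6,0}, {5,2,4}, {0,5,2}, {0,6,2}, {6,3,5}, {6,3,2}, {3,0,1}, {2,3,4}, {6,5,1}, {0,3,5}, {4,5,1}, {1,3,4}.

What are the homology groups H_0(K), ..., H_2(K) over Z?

H_0 = Z,  H_1 = Z_2,  H_2 = 0.

We work with the vertex ordering 0 < 1 < 2 < 3 < 4 < 5 < 6. The simplices of K, each written with vertices in increasing order, are:

  0-simplices (7): [0], [1], [2], [3], [4], [5], [6]
  1-simplices (18): [0,1], [0,2], [0,3], [0,5], [0,6], [1,3], [1,4], [1,5], [1,6], [2,3], [2,4], [2,5], [2,6], [3,4], [3,5], [3,6], [4,5], [5,6]
  2-simplices (12): [0,1,3], [0,1,6], [0,2,5], [0,2,6], [0,3,5], [1,3,4], [1,4,5], [1,5,6], [2,3,4], [2,3,6], [2,4,5], [3,5,6]

giving chain groups C_0 ≅ Z^7, C_1 ≅ Z^18, C_2 ≅ Z^12.

∂_1: C_1 → C_0 maps an edge to its endpoints' difference, ∂[p,q] = q − p. For instance
  ∂[1,6] = [6] − [1].
The resulting 7×18 matrix has rank 6, and its Smith normal form has invariant factors (1,1,1,1,1,1).

The boundary map ∂_2: C_2 → C_1 sends each 2-simplex [p,q,r] to [q,r] − [p,r] + [p,q]. For instance
  ∂[0,1,3] = [1,3] − [0,3] + [0,1],
  ∂[0,2,5] = [2,5] − [0,5] + [0,2].
The 18×12 boundary matrix has rank 12 and Smith normal form diag(1,1,1,1,1,1,1,1,1,1,1,2).

Now H_k = ker ∂_k / im ∂_{k+1}, so:

  H_0: rank C_0 − rank ∂_1 = 7 − 6 = 1, and the invariant factors of ∂_1 are all 1, so H_0 ≅ Z.
  H_1: rank ker ∂_1 − rank ∂_2 = (18 − 6) − 12 = 0, and ∂_2 has invariant factor 2 > 1, so H_1 ≅ Z_2.
  H_2: rank ker ∂_2 − rank ∂_3 = (12 − 12) − 0 = 0, and there is no ∂_3, so H_2 ≅ 0.

(K is a triangulation of the real projective plane RP^2.)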